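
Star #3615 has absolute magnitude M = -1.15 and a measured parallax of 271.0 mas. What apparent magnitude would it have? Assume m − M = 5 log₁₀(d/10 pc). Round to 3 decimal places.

m = -3.315

d = 1/p = 1/0.2710″ = 3.69 pc.
m − M = 5 log₁₀ d − 5 = 5 log₁₀(3.69) − 5 = 2.8351 − 5 = -2.1649.
m = M + (m − M) = -1.15 + (-2.1649) = -3.315.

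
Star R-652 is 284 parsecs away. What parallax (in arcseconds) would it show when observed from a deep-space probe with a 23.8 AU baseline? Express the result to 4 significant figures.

0.08380 arcsec

p (arcsec) = B (AU) / d (pc).
p = 23.8 / 284 = 0.083803 arcsec.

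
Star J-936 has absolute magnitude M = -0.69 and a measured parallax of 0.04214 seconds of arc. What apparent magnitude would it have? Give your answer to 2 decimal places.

d = 1/p = 1/0.04214″ = 23.73 pc.
m − M = 5 log₁₀ d − 5 = 5 log₁₀(23.73) − 5 = 6.8765 − 5 = 1.8765.
m = M + (m − M) = -0.69 + 1.8765 = 1.19.

m = 1.19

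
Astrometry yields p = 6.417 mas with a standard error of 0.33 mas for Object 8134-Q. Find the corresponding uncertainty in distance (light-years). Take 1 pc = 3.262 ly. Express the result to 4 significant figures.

26.14 ly

d = 1/p, so σ_d = σ_p / p².
σ_d = 0.000330 / (0.006417)² = 0.000330 / 0.000041178 = 8.014 pc = 8.014 × 3.262 ly = 26.142 ly.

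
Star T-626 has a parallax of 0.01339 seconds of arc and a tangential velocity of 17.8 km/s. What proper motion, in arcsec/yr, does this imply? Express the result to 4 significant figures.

0.05028 arcsec/yr

d = 1/p = 1/0.01339″ = 74.683 pc.
μ = v_t / (4.74 d) = 17.8 / (4.74 × 74.683) = 17.8 / 354 = 0.050282 ″/yr.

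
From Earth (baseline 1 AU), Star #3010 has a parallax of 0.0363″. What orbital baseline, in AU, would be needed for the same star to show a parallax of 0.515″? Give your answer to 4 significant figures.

Parallax scales linearly with baseline: p ∝ B, so B = p_target / p_Earth × 1 AU.
B = 0.515 / 0.0363 = 14.187 AU.

14.19 AU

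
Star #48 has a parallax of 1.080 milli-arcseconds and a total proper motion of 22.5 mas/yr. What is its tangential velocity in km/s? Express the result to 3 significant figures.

d = 1/p = 1/0.001080″ = 925.93 pc.
μ = 22.5 mas/yr = 0.0225 ″/yr.
v_t = 4.74 × μ × d = 4.74 × 0.0225 × 925.93 = 98.75 km/s.

98.8 km/s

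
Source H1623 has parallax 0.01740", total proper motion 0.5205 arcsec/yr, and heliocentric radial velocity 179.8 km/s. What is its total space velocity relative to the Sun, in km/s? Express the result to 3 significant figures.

d = 1/p = 1/0.01740″ = 57.471 pc.
v_t = 4.740 μ d = 4.740 × 0.5205 × 57.471 = 141.79 km/s.
v = √(v_r² + v_t²) = √(179.8² + 141.79²) = √52432.4 = 228.98 km/s.

229 km/s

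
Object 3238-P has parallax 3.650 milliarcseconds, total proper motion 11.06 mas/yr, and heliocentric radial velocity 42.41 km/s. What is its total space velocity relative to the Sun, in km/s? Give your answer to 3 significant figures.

d = 1/p = 1/0.003650″ = 273.97 pc.
μ = 11.06 mas/yr = 0.01106 ″/yr.
v_t = 4.740 μ d = 4.740 × 0.01106 × 273.97 = 14.363 km/s.
v = √(v_r² + v_t²) = √(42.41² + 14.363²) = √2004.9 = 44.776 km/s.

44.8 km/s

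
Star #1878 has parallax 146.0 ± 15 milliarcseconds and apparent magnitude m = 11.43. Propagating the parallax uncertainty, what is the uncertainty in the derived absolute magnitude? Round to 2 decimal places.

M = m − 5 log₁₀ d + 5 = m + 5 log₁₀ p + 5, so ∂M/∂p = 5/(p ln 10).
σ_M = (5/ln 10) · (σ_p/p) = 2.1715 × 15/146.0 = 2.1715 × 0.10274 = 0.2231.

σ_M = 0.22 mag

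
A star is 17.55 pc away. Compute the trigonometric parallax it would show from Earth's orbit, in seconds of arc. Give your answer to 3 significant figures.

0.0570 arcsec

p = 1/d = 1/17.55 = 0.05698 arcsec.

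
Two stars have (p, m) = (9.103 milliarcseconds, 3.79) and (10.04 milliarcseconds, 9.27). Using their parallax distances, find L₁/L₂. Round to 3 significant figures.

L₁/L₂ = 189

d₁ = 1/p₁ = 1/0.009103″ = 109.85 pc; d₂ = 1/p₂ = 1/0.01004″ = 99.602 pc.
M₁ = m₁ − 5 log₁₀ d₁ + 5 = 3.79 − 10.2040 + 5 = -1.4140.
M₂ = 9.27 − 9.9913 + 5 = 4.2787.
L₁/L₂ = 10^(0.4(M₂ − M₁)) = 10^(0.4 × 5.6927) = 10^2.27708 = 189.27.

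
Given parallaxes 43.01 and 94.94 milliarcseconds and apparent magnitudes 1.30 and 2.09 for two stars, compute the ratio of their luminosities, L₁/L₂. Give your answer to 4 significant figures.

L₁/L₂ = 10.09

d₁ = 1/p₁ = 1/0.04301″ = 23.25 pc; d₂ = 1/p₂ = 1/0.09494″ = 10.533 pc.
M₁ = m₁ − 5 log₁₀ d₁ + 5 = 1.30 − 6.8321 + 5 = -0.5321.
M₂ = 2.09 − 5.1128 + 5 = 1.9772.
L₁/L₂ = 10^(0.4(M₂ − M₁)) = 10^(0.4 × 2.5093) = 10^1.00372 = 10.086.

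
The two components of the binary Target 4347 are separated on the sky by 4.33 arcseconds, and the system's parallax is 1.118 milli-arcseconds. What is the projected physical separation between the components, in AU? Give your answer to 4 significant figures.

3873 AU

d = 1/p = 1/0.001118″ = 894.45 pc.
At distance d (pc), an angle of θ arcsec spans θ·d AU: s = 4.33 × 894.45 = 3873 AU.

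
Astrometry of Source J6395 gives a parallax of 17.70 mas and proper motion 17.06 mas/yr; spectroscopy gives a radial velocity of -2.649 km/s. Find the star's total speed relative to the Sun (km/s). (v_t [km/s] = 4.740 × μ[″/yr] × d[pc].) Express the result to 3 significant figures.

d = 1/p = 1/0.01770″ = 56.497 pc.
μ = 17.06 mas/yr = 0.01706 ″/yr.
v_t = 4.740 μ d = 4.740 × 0.01706 × 56.497 = 4.5686 km/s.
v = √(v_r² + v_t²) = √((-2.649)² + 4.5686²) = √27.8893 = 5.281 km/s.

5.28 km/s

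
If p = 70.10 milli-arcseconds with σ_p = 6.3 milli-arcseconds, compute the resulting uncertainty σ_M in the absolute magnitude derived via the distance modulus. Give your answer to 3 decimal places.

M = m − 5 log₁₀ d + 5 = m + 5 log₁₀ p + 5, so ∂M/∂p = 5/(p ln 10).
σ_M = (5/ln 10) · (σ_p/p) = 2.1715 × 6.3/70.10 = 2.1715 × 0.089872 = 0.19516.

σ_M = 0.195 mag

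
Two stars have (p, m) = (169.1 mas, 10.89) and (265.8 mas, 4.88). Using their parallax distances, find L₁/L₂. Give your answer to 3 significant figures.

d₁ = 1/p₁ = 1/0.1691″ = 5.9137 pc; d₂ = 1/p₂ = 1/0.2658″ = 3.7622 pc.
M₁ = m₁ − 5 log₁₀ d₁ + 5 = 10.89 − 3.8593 + 5 = 12.0307.
M₂ = 4.88 − 2.8772 + 5 = 7.0028.
L₁/L₂ = 10^(0.4(M₂ − M₁)) = 10^(0.4 × (-5.0279)) = 10^(-2.01116) = 0.0097463.

L₁/L₂ = 0.00975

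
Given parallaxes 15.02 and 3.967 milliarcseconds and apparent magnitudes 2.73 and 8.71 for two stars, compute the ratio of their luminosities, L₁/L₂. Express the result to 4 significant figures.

L₁/L₂ = 17.20

d₁ = 1/p₁ = 1/0.01502″ = 66.578 pc; d₂ = 1/p₂ = 1/0.003967″ = 252.08 pc.
M₁ = m₁ − 5 log₁₀ d₁ + 5 = 2.73 − 9.1167 + 5 = -1.3867.
M₂ = 8.71 − 12.0077 + 5 = 1.7023.
L₁/L₂ = 10^(0.4(M₂ − M₁)) = 10^(0.4 × 3.0890) = 10^1.23560 = 17.203.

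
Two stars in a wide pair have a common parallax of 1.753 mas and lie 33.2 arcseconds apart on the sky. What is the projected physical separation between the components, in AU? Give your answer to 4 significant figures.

18940 AU

d = 1/p = 1/0.001753″ = 570.45 pc.
At distance d (pc), an angle of θ arcsec spans θ·d AU: s = 33.2 × 570.45 = 18939 AU.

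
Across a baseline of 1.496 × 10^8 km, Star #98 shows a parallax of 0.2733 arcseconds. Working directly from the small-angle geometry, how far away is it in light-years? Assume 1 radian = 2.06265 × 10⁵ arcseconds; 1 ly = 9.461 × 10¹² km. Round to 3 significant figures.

11.9 ly

θ = 0.2733″ = 0.2733/206265 = 1.3250 × 10^-6 rad.
d = B/θ = (1.496 × 10^8) / (1.3250 × 10^-6) = 1.1291 × 10^14 km = (1.1291 × 10^14) / (9.461 × 10^12) ly = 11.934 ly.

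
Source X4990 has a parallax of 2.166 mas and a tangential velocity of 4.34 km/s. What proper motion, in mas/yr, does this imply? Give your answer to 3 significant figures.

1.98 mas/yr

d = 1/p = 1/0.002166″ = 461.68 pc.
μ = v_t / (4.74 d) = 4.34 / (4.74 × 461.68) = 4.34 / 2188.4 = 0.0019832 ″/yr = 1.9832 mas/yr.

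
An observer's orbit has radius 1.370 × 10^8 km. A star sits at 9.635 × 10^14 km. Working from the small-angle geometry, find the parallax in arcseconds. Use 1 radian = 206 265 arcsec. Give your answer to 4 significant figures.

0.02933 arcsec

θ ≈ B/d = (1.370 × 10^8) / (9.635 × 10^14) = 1.4219 × 10^-7 rad.
In arcseconds: 1.4219 × 10^-7 × 206265 = 0.029329″.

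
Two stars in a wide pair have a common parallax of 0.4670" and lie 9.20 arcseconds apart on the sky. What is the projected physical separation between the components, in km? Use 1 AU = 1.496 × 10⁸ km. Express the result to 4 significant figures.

2.947 × 10^9 km

d = 1/p = 1/0.4670″ = 2.1413 pc.
At distance d (pc), an angle of θ arcsec spans θ·d AU: s = 9.20 × 2.1413 = 19.7 AU.
= 19.7 × 1.496 × 10⁸ km = 2.9471 × 10^9 km.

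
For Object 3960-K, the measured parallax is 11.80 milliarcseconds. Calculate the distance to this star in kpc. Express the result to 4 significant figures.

p = 11.80 milliarcseconds = 0.01180 arcsec.
d = 1/p = 1/0.01180 = 84.746 pc.
= 0.084746 kpc.

0.08475 kpc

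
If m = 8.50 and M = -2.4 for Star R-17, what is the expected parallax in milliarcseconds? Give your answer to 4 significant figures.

m − M = 8.50 − (-2.4) = 10.90.
d = 10^((m−M)/5 + 1) = 10^3.180 = 1513.6 pc.
p = 1/d = 1/1513.6 = 0.00066068 arcsec = 0.66068 mas.

0.6607 mas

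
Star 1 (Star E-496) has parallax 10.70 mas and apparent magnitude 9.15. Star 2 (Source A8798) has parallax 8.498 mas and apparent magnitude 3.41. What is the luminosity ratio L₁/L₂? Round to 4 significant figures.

d₁ = 1/p₁ = 1/0.01070″ = 93.458 pc; d₂ = 1/p₂ = 1/0.008498″ = 117.67 pc.
M₁ = m₁ − 5 log₁₀ d₁ + 5 = 9.15 − 9.8531 + 5 = 4.2969.
M₂ = 3.41 − 10.3533 + 5 = -1.9433.
L₁/L₂ = 10^(0.4(M₂ − M₁)) = 10^(0.4 × (-6.2402)) = 10^(-2.49608) = 0.003191.

L₁/L₂ = 0.003191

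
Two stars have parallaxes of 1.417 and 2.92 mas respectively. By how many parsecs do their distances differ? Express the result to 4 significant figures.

d_A = 1/0.001417″ = 705.72 pc; d_B = 1/0.002920″ = 342.47 pc.
|d_B − d_A| = |342.47 − 705.72| = 363.25 pc.

363.3 pc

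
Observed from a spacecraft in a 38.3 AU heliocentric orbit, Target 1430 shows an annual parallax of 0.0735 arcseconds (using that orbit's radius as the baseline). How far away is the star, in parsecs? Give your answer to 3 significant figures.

With baseline B (in AU) and parallax p (in arcsec), d = B/p parsecs.
d = 38.3 / 0.0735 = 521.09 pc.

521 pc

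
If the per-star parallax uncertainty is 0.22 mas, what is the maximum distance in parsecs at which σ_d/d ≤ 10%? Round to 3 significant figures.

455 pc

σ_d/d = σ_p/p, so the condition is σ_p/p ≤ 0.10, i.e. p ≥ σ_p/0.10.
p_min = 0.22/0.10 = 2.2 mas = 0.0022 arcsec.
d_max = 1/p_min = 1/0.0022 = 454.55 pc.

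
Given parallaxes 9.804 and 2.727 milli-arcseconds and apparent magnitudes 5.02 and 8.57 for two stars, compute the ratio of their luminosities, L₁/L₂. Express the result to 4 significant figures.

L₁/L₂ = 2.035

d₁ = 1/p₁ = 1/0.009804″ = 102 pc; d₂ = 1/p₂ = 1/0.002727″ = 366.7 pc.
M₁ = m₁ − 5 log₁₀ d₁ + 5 = 5.02 − 10.0430 + 5 = -0.0230.
M₂ = 8.57 − 12.8216 + 5 = 0.7484.
L₁/L₂ = 10^(0.4(M₂ − M₁)) = 10^(0.4 × 0.7714) = 10^0.30856 = 2.035.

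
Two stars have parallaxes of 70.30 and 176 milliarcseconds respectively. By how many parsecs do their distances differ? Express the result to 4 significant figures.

d_A = 1/0.07030″ = 14.225 pc; d_B = 1/0.1760″ = 5.6818 pc.
|d_B − d_A| = |5.6818 − 14.225| = 8.5432 pc.

8.543 pc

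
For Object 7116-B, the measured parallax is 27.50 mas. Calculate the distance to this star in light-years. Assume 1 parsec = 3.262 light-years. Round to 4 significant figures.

p = 27.50 mas = 0.02750 arcsec.
d = 1/p = 1/0.02750 = 36.364 pc.
In light-years: 36.364 × 3.262 = 118.62 ly.

118.6 light years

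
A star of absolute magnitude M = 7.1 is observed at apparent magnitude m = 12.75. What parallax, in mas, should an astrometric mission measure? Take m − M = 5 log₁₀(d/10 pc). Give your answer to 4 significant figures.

m − M = 12.75 − 7.1 = 5.65.
d = 10^((m−M)/5 + 1) = 10^2.130 = 134.9 pc.
p = 1/d = 1/134.9 = 0.0074129 arcsec = 7.4129 mas.

7.413 mas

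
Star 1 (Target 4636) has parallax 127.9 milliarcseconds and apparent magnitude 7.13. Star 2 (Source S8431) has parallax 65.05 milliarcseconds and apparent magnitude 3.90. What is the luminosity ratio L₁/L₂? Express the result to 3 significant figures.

d₁ = 1/p₁ = 1/0.1279″ = 7.8186 pc; d₂ = 1/p₂ = 1/0.06505″ = 15.373 pc.
M₁ = m₁ − 5 log₁₀ d₁ + 5 = 7.13 − 4.4656 + 5 = 7.6644.
M₂ = 3.90 − 5.9338 + 5 = 2.9662.
L₁/L₂ = 10^(0.4(M₂ − M₁)) = 10^(0.4 × (-4.6982)) = 10^(-1.87928) = 0.013204.

L₁/L₂ = 0.0132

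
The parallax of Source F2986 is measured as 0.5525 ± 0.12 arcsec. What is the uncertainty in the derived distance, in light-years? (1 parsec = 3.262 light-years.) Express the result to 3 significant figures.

d = 1/p, so σ_d = σ_p / p².
σ_d = 0.120 / (0.5525)² = 0.120 / 0.30526 = 0.39311 pc = 0.39311 × 3.262 ly = 1.2823 ly.

1.28 ly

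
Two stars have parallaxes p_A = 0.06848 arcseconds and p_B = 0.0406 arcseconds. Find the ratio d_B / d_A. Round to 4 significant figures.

1.687

Since d = 1/p, d_B/d_A = p_A/p_B.
= 0.06848 / 0.0406 = 1.6867.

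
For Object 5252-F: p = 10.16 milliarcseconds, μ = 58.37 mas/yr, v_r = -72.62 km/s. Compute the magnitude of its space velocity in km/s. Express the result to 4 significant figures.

d = 1/p = 1/0.01016″ = 98.425 pc.
μ = 58.37 mas/yr = 0.05837 ″/yr.
v_t = 4.740 μ d = 4.740 × 0.05837 × 98.425 = 27.232 km/s.
v = √(v_r² + v_t²) = √((-72.62)² + 27.232²) = √6015.25 = 77.558 km/s.

77.56 km/s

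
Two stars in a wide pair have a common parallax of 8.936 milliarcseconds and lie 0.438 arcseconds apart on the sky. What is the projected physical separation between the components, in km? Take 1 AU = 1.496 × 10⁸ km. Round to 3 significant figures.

d = 1/p = 1/0.008936″ = 111.91 pc.
At distance d (pc), an angle of θ arcsec spans θ·d AU: s = 0.438 × 111.91 = 49.017 AU.
= 49.017 × 1.496 × 10⁸ km = 7.3329 × 10^9 km.

7.33 × 10^9 km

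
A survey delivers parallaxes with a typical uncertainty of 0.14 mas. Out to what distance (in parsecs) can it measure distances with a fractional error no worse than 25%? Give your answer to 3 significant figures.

1790 pc

σ_d/d = σ_p/p, so the condition is σ_p/p ≤ 0.25, i.e. p ≥ σ_p/0.25.
p_min = 0.14/0.25 = 0.56 mas = 0.00056 arcsec.
d_max = 1/p_min = 1/0.00056 = 1785.7 pc.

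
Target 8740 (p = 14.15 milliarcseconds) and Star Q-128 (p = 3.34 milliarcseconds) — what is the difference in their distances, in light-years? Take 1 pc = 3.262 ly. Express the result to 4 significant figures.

d_A = 1/0.01415″ = 70.671 pc; d_B = 1/0.003340″ = 299.4 pc.
|d_B − d_A| = |299.4 − 70.671| = 228.73 pc = 228.73 × 3.262 ly = 746.12 ly.

746.1 ly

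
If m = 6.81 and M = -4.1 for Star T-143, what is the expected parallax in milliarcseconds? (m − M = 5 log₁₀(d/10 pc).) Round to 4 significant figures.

0.6577 mas

m − M = 6.81 − (-4.1) = 10.91.
d = 10^((m−M)/5 + 1) = 10^3.182 = 1520.5 pc.
p = 1/d = 1/1520.5 = 0.00065768 arcsec = 0.65768 mas.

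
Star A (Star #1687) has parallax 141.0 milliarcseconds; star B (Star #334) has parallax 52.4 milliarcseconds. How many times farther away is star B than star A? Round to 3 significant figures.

2.69

Since d = 1/p, d_B/d_A = p_A/p_B.
= 141.0 / 52.4 = 2.6908.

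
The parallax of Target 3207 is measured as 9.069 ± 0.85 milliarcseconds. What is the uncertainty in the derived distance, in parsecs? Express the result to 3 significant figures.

d = 1/p, so σ_d = σ_p / p².
σ_d = 0.000850 / (0.009069)² = 0.000850 / 0.000082247 = 10.335 pc.

10.3 pc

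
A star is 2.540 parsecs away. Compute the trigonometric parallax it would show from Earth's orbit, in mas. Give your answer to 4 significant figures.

p = 1/d = 1/2.54 = 0.3937 arcsec.
= 0.3937 × 1000 = 393.7 mas.

393.7 mas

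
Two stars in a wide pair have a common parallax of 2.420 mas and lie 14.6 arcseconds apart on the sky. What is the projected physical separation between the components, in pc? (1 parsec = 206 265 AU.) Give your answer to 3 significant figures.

0.0292 pc

d = 1/p = 1/0.002420″ = 413.22 pc.
At distance d (pc), an angle of θ arcsec spans θ·d AU: s = 14.6 × 413.22 = 6033 AU.
= 6033 / 206265 = 0.029249 pc.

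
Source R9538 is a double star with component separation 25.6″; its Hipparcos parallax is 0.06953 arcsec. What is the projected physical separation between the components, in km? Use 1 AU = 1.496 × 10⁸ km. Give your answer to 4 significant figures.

d = 1/p = 1/0.06953″ = 14.382 pc.
At distance d (pc), an angle of θ arcsec spans θ·d AU: s = 25.6 × 14.382 = 368.18 AU.
= 368.18 × 1.496 × 10⁸ km = 5.5080 × 10^10 km.

5.508 × 10^10 km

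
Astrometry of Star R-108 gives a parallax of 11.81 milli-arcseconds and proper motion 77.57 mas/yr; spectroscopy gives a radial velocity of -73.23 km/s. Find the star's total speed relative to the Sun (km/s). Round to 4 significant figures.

d = 1/p = 1/0.01181″ = 84.674 pc.
μ = 77.57 mas/yr = 0.07757 ″/yr.
v_t = 4.740 μ d = 4.740 × 0.07757 × 84.674 = 31.133 km/s.
v = √(v_r² + v_t²) = √((-73.23)² + 31.133²) = √6331.9 = 79.573 km/s.

79.57 km/s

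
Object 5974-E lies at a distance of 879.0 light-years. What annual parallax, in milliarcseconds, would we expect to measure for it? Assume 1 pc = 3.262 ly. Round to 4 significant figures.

3.711 mas

d = 879.0 ly ÷ 3.262 = 269.47 pc.
p = 1/d = 1/269.47 = 0.003711 arcsec.
= 0.003711 × 1000 = 3.711 mas.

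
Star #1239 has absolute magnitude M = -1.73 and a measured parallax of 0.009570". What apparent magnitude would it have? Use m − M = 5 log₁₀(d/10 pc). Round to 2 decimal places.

d = 1/p = 1/0.009570″ = 104.49 pc.
m − M = 5 log₁₀ d − 5 = 5 log₁₀(104.49) − 5 = 10.0954 − 5 = 5.0954.
m = M + (m − M) = -1.73 + 5.0954 = 3.37.

m = 3.37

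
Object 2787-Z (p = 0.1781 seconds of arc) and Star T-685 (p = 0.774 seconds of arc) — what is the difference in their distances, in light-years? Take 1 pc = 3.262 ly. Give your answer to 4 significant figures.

d_A = 1/0.1781″ = 5.6148 pc; d_B = 1/0.7740″ = 1.292 pc.
|d_B − d_A| = |1.292 − 5.6148| = 4.3228 pc = 4.3228 × 3.262 ly = 14.101 ly.

14.10 ly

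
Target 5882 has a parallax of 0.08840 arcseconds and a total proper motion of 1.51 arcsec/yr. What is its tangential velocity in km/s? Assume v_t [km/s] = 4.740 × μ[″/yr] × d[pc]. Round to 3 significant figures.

81.0 km/s

d = 1/p = 1/0.08840″ = 11.312 pc.
v_t = 4.74 × μ × d = 4.74 × 1.51 × 11.312 = 80.965 km/s.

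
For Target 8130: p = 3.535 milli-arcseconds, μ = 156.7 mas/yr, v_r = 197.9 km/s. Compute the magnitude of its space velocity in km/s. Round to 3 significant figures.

289 km/s

d = 1/p = 1/0.003535″ = 282.89 pc.
μ = 156.7 mas/yr = 0.1567 ″/yr.
v_t = 4.740 μ d = 4.740 × 0.1567 × 282.89 = 210.12 km/s.
v = √(v_r² + v_t²) = √(197.9² + 210.12²) = √83314.8 = 288.64 km/s.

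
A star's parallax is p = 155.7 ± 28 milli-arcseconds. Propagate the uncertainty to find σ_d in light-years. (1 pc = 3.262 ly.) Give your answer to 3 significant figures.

d = 1/p, so σ_d = σ_p / p².
σ_d = 0.0280 / (0.1557)² = 0.0280 / 0.024242 = 1.155 pc = 1.155 × 3.262 ly = 3.7676 ly.

3.77 ly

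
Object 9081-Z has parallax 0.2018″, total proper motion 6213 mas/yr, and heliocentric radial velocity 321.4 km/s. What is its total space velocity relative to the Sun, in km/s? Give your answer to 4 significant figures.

d = 1/p = 1/0.2018″ = 4.9554 pc.
μ = 6213 mas/yr = 6.213 ″/yr.
v_t = 4.740 μ d = 4.740 × 6.213 × 4.9554 = 145.93 km/s.
v = √(v_r² + v_t²) = √(321.4² + 145.93²) = √124594 = 352.98 km/s.

353.0 km/s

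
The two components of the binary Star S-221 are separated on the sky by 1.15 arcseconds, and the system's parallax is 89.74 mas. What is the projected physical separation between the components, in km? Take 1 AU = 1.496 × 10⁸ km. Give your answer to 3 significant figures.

1.92 × 10^9 km

d = 1/p = 1/0.08974″ = 11.143 pc.
At distance d (pc), an angle of θ arcsec spans θ·d AU: s = 1.15 × 11.143 = 12.814 AU.
= 12.814 × 1.496 × 10⁸ km = 1.9170 × 10^9 km.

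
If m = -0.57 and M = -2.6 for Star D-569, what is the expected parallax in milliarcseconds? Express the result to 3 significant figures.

39.3 mas

m − M = -0.57 − (-2.6) = 2.03.
d = 10^((m−M)/5 + 1) = 10^1.406 = 25.468 pc.
p = 1/d = 1/25.468 = 0.039265 arcsec = 39.265 mas.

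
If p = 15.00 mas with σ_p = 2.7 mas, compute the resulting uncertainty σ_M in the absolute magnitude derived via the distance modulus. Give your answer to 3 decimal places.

M = m − 5 log₁₀ d + 5 = m + 5 log₁₀ p + 5, so ∂M/∂p = 5/(p ln 10).
σ_M = (5/ln 10) · (σ_p/p) = 2.1715 × 2.7/15.00 = 2.1715 × 0.18 = 0.39087.

σ_M = 0.391 mag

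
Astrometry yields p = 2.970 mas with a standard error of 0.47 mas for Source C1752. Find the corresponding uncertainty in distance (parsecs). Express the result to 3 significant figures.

53.3 pc

d = 1/p, so σ_d = σ_p / p².
σ_d = 0.000470 / (0.002970)² = 0.000470 / 0.0000088209 = 53.283 pc.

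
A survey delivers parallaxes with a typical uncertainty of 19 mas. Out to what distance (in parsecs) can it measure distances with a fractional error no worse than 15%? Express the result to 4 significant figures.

σ_d/d = σ_p/p, so the condition is σ_p/p ≤ 0.15, i.e. p ≥ σ_p/0.15.
p_min = 19/0.15 = 126.67 mas = 0.12667 arcsec.
d_max = 1/p_min = 1/0.12667 = 7.8945 pc.

7.895 pc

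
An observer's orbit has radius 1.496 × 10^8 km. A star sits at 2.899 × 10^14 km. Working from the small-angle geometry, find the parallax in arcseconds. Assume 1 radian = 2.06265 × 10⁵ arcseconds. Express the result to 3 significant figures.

0.106 arcsec

θ ≈ B/d = (1.496 × 10^8) / (2.899 × 10^14) = 5.1604 × 10^-7 rad.
In arcseconds: 5.1604 × 10^-7 × 206265 = 0.10644″.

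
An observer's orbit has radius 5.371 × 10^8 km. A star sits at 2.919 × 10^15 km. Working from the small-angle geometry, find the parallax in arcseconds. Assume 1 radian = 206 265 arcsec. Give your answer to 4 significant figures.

0.03795 arcsec

θ ≈ B/d = (5.371 × 10^8) / (2.919 × 10^15) = 1.8400 × 10^-7 rad.
In arcseconds: 1.8400 × 10^-7 × 206265 = 0.037953″.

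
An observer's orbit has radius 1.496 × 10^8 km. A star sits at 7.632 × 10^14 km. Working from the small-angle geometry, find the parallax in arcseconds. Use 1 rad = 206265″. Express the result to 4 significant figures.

θ ≈ B/d = (1.496 × 10^8) / (7.632 × 10^14) = 1.9602 × 10^-7 rad.
In arcseconds: 1.9602 × 10^-7 × 206265 = 0.040432″.

0.04043 arcsec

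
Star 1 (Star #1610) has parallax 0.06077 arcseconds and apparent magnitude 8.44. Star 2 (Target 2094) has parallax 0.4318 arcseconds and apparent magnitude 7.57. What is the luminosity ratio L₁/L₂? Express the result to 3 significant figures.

L₁/L₂ = 22.7

d₁ = 1/p₁ = 1/0.06077″ = 16.455 pc; d₂ = 1/p₂ = 1/0.4318″ = 2.3159 pc.
M₁ = m₁ − 5 log₁₀ d₁ + 5 = 8.44 − 6.0815 + 5 = 7.3585.
M₂ = 7.57 − 1.8236 + 5 = 10.7464.
L₁/L₂ = 10^(0.4(M₂ − M₁)) = 10^(0.4 × 3.3879) = 10^1.35516 = 22.655.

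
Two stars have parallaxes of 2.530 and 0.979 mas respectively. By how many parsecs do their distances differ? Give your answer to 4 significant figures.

626.2 pc

d_A = 1/0.002530″ = 395.26 pc; d_B = 1/0.0009790″ = 1021.5 pc.
|d_B − d_A| = |1021.5 − 395.26| = 626.24 pc.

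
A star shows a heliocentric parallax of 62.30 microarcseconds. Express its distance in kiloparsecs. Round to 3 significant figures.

p = 62.30 microarcseconds = 0.00006230 arcsec.
d = 1/p = 1/0.00006230 = 16051 pc.
= 16.051 kpc.

16.1 kpc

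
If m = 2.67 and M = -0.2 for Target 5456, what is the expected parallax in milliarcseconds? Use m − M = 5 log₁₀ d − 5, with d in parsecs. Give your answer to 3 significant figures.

26.7 mas

m − M = 2.67 − (-0.2) = 2.87.
d = 10^((m−M)/5 + 1) = 10^1.574 = 37.497 pc.
p = 1/d = 1/37.497 = 0.026669 arcsec = 26.669 mas.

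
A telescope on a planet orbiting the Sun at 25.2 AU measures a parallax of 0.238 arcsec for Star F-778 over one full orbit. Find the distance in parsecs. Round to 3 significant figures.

With baseline B (in AU) and parallax p (in arcsec), d = B/p parsecs.
d = 25.2 / 0.238 = 105.88 pc.

106 pc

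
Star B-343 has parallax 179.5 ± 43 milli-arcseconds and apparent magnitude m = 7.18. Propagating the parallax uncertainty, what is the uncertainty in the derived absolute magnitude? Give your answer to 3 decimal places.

σ_M = 0.520 mag

M = m − 5 log₁₀ d + 5 = m + 5 log₁₀ p + 5, so ∂M/∂p = 5/(p ln 10).
σ_M = (5/ln 10) · (σ_p/p) = 2.1715 × 43/179.5 = 2.1715 × 0.23955 = 0.52018.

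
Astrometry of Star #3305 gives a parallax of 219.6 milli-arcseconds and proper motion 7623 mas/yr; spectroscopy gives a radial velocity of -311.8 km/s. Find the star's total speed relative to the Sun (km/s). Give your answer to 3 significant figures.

353 km/s

d = 1/p = 1/0.2196″ = 4.5537 pc.
μ = 7623 mas/yr = 7.623 ″/yr.
v_t = 4.740 μ d = 4.740 × 7.623 × 4.5537 = 164.54 km/s.
v = √(v_r² + v_t²) = √((-311.8)² + 164.54²) = √124293 = 352.55 km/s.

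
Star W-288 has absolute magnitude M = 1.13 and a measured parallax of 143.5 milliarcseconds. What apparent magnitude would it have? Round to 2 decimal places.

m = 0.35

d = 1/p = 1/0.1435″ = 6.9686 pc.
m − M = 5 log₁₀ d − 5 = 5 log₁₀(6.9686) − 5 = 4.2157 − 5 = -0.7843.
m = M + (m − M) = 1.13 + (-0.7843) = 0.35.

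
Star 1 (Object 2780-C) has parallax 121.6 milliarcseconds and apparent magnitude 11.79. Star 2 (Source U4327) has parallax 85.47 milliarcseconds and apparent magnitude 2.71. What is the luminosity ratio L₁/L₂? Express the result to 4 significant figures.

d₁ = 1/p₁ = 1/0.1216″ = 8.2237 pc; d₂ = 1/p₂ = 1/0.08547″ = 11.7 pc.
M₁ = m₁ − 5 log₁₀ d₁ + 5 = 11.79 − 4.5753 + 5 = 12.2147.
M₂ = 2.71 − 5.3409 + 5 = 2.3691.
L₁/L₂ = 10^(0.4(M₂ − M₁)) = 10^(0.4 × (-9.8456)) = 10^(-3.93824) = 0.00011528.

L₁/L₂ = 0.0001153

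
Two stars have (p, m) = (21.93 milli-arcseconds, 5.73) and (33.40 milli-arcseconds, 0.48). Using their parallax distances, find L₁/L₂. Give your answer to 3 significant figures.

d₁ = 1/p₁ = 1/0.02193″ = 45.6 pc; d₂ = 1/p₂ = 1/0.03340″ = 29.94 pc.
M₁ = m₁ − 5 log₁₀ d₁ + 5 = 5.73 − 8.2948 + 5 = 2.4352.
M₂ = 0.48 − 7.3813 + 5 = -1.9013.
L₁/L₂ = 10^(0.4(M₂ − M₁)) = 10^(0.4 × (-4.3365)) = 10^(-1.73460) = 0.018425.

L₁/L₂ = 0.0184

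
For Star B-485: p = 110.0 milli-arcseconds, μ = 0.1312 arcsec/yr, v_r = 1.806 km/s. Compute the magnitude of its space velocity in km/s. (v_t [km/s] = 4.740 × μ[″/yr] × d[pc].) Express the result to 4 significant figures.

d = 1/p = 1/0.1100″ = 9.0909 pc.
v_t = 4.740 μ d = 4.740 × 0.1312 × 9.0909 = 5.6535 km/s.
v = √(v_r² + v_t²) = √(1.806² + 5.6535²) = √35.2237 = 5.935 km/s.

5.935 km/s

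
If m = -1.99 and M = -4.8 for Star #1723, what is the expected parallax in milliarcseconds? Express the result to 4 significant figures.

27.42 mas

m − M = -1.99 − (-4.8) = 2.81.
d = 10^((m−M)/5 + 1) = 10^1.562 = 36.475 pc.
p = 1/d = 1/36.475 = 0.027416 arcsec = 27.416 mas.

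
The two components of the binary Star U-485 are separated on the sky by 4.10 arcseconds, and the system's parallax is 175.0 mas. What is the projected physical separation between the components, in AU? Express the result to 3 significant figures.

d = 1/p = 1/0.1750″ = 5.7143 pc.
At distance d (pc), an angle of θ arcsec spans θ·d AU: s = 4.10 × 5.7143 = 23.429 AU.

23.4 AU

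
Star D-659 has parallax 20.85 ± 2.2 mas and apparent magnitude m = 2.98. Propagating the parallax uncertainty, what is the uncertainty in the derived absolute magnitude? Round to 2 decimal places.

σ_M = 0.23 mag

M = m − 5 log₁₀ d + 5 = m + 5 log₁₀ p + 5, so ∂M/∂p = 5/(p ln 10).
σ_M = (5/ln 10) · (σ_p/p) = 2.1715 × 2.2/20.85 = 2.1715 × 0.10552 = 0.22914.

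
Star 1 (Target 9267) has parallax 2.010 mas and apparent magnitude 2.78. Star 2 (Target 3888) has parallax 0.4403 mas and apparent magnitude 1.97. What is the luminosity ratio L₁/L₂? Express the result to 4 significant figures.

L₁/L₂ = 0.02276

d₁ = 1/p₁ = 1/0.002010″ = 497.51 pc; d₂ = 1/p₂ = 1/0.0004403″ = 2271.2 pc.
M₁ = m₁ − 5 log₁₀ d₁ + 5 = 2.78 − 13.4840 + 5 = -5.7040.
M₂ = 1.97 − 16.7813 + 5 = -9.8113.
L₁/L₂ = 10^(0.4(M₂ − M₁)) = 10^(0.4 × (-4.1073)) = 10^(-1.64292) = 0.022755.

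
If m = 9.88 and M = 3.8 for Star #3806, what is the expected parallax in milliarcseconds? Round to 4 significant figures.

6.081 mas

m − M = 9.88 − 3.8 = 6.08.
d = 10^((m−M)/5 + 1) = 10^2.216 = 164.44 pc.
p = 1/d = 1/164.44 = 0.0060812 arcsec = 6.0812 mas.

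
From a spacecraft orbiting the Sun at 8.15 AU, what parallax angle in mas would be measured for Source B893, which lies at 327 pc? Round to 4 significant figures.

p (arcsec) = B (AU) / d (pc).
p = 8.15 / 327 = 0.024924 arcsec = 24.924 mas.

24.92 mas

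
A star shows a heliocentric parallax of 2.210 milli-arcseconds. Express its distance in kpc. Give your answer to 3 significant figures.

0.452 kpc

p = 2.210 milli-arcseconds = 0.002210 arcsec.
d = 1/p = 1/0.002210 = 452.49 pc.
= 0.45249 kpc.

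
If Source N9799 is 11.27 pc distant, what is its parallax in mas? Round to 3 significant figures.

p = 1/d = 1/11.27 = 0.088731 arcsec.
= 0.088731 × 1000 = 88.731 mas.

88.7 mas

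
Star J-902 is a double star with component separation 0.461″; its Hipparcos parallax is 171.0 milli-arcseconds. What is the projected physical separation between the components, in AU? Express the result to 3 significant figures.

d = 1/p = 1/0.1710″ = 5.848 pc.
At distance d (pc), an angle of θ arcsec spans θ·d AU: s = 0.461 × 5.848 = 2.6959 AU.

2.70 AU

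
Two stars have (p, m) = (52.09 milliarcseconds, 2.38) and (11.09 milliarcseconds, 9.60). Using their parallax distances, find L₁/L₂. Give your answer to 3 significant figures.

d₁ = 1/p₁ = 1/0.05209″ = 19.198 pc; d₂ = 1/p₂ = 1/0.01109″ = 90.171 pc.
M₁ = m₁ − 5 log₁₀ d₁ + 5 = 2.38 − 6.4163 + 5 = 0.9637.
M₂ = 9.60 − 9.7753 + 5 = 4.8247.
L₁/L₂ = 10^(0.4(M₂ − M₁)) = 10^(0.4 × 3.8610) = 10^1.54440 = 35.027.

L₁/L₂ = 35.0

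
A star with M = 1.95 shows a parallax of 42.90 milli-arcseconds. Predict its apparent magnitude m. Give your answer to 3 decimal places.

d = 1/p = 1/0.04290″ = 23.31 pc.
m − M = 5 log₁₀ d − 5 = 5 log₁₀(23.31) − 5 = 6.8377 − 5 = 1.8377.
m = M + (m − M) = 1.95 + 1.8377 = 3.788.

m = 3.788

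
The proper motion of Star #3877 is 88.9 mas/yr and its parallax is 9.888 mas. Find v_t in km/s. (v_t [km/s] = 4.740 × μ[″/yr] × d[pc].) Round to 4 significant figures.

d = 1/p = 1/0.009888″ = 101.13 pc.
μ = 88.9 mas/yr = 0.0889 ″/yr.
v_t = 4.74 × μ × d = 4.74 × 0.0889 × 101.13 = 42.615 km/s.

42.62 km/s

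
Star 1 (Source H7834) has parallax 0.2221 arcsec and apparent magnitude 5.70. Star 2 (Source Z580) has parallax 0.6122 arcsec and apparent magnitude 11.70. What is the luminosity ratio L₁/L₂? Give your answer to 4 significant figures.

d₁ = 1/p₁ = 1/0.2221″ = 4.5025 pc; d₂ = 1/p₂ = 1/0.6122″ = 1.6335 pc.
M₁ = m₁ − 5 log₁₀ d₁ + 5 = 5.70 − 3.2673 + 5 = 7.4327.
M₂ = 11.70 − 1.0656 + 5 = 15.6344.
L₁/L₂ = 10^(0.4(M₂ − M₁)) = 10^(0.4 × 8.2017) = 10^3.28068 = 1908.4.

L₁/L₂ = 1908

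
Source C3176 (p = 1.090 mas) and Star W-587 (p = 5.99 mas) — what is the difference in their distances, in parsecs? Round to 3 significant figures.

750 pc

d_A = 1/0.001090″ = 917.43 pc; d_B = 1/0.005990″ = 166.94 pc.
|d_B − d_A| = |166.94 − 917.43| = 750.49 pc.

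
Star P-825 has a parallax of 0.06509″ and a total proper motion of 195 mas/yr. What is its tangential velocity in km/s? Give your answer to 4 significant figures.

14.20 km/s

d = 1/p = 1/0.06509″ = 15.363 pc.
μ = 195 mas/yr = 0.195 ″/yr.
v_t = 4.74 × μ × d = 4.74 × 0.195 × 15.363 = 14.2 km/s.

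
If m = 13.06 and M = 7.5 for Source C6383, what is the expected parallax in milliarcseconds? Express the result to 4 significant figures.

7.727 mas

m − M = 13.06 − 7.5 = 5.56.
d = 10^((m−M)/5 + 1) = 10^2.112 = 129.42 pc.
p = 1/d = 1/129.42 = 0.0077268 arcsec = 7.7268 mas.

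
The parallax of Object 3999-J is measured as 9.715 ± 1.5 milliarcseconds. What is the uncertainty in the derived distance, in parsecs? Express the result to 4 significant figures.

15.89 pc

d = 1/p, so σ_d = σ_p / p².
σ_d = 0.00150 / (0.009715)² = 0.00150 / 0.000094381 = 15.893 pc.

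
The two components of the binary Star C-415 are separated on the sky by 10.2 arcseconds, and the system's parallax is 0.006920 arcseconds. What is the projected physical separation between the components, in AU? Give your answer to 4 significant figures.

1474 AU

d = 1/p = 1/0.006920″ = 144.51 pc.
At distance d (pc), an angle of θ arcsec spans θ·d AU: s = 10.2 × 144.51 = 1474 AU.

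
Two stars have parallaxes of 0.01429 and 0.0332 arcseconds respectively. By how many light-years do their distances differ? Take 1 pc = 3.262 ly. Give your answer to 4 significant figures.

d_A = 1/0.01429″ = 69.979 pc; d_B = 1/0.03320″ = 30.12 pc.
|d_B − d_A| = |30.12 − 69.979| = 39.859 pc = 39.859 × 3.262 ly = 130.02 ly.

130.0 ly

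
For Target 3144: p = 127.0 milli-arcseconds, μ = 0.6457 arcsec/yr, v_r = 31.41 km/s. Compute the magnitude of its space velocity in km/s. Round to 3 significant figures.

39.6 km/s

d = 1/p = 1/0.1270″ = 7.874 pc.
v_t = 4.740 μ d = 4.740 × 0.6457 × 7.874 = 24.099 km/s.
v = √(v_r² + v_t²) = √(31.41² + 24.099²) = √1567.35 = 39.59 km/s.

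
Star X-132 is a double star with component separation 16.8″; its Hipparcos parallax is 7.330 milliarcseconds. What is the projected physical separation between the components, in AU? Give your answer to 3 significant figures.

d = 1/p = 1/0.007330″ = 136.43 pc.
At distance d (pc), an angle of θ arcsec spans θ·d AU: s = 16.8 × 136.43 = 2292 AU.

2290 AU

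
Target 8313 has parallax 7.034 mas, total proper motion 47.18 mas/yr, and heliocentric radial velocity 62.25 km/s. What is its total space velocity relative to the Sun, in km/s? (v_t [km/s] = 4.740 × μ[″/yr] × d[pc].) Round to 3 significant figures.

d = 1/p = 1/0.007034″ = 142.17 pc.
μ = 47.18 mas/yr = 0.04718 ″/yr.
v_t = 4.740 μ d = 4.740 × 0.04718 × 142.17 = 31.794 km/s.
v = √(v_r² + v_t²) = √(62.25² + 31.794²) = √4885.92 = 69.899 km/s.

69.9 km/s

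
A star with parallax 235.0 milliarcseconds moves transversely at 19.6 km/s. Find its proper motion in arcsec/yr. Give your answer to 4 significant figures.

d = 1/p = 1/0.2350″ = 4.2553 pc.
μ = v_t / (4.74 d) = 19.6 / (4.74 × 4.2553) = 19.6 / 20.17 = 0.97174 ″/yr.

0.9717 arcsec/yr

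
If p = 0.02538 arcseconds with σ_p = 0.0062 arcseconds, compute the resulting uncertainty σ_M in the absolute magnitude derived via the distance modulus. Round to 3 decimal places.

M = m − 5 log₁₀ d + 5 = m + 5 log₁₀ p + 5, so ∂M/∂p = 5/(p ln 10).
σ_M = (5/ln 10) · (σ_p/p) = 2.1715 × 0.0062/0.02538 = 2.1715 × 0.24429 = 0.53048.

σ_M = 0.530 mag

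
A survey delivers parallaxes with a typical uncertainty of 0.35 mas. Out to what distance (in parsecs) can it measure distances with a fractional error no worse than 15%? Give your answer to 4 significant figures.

428.6 pc

σ_d/d = σ_p/p, so the condition is σ_p/p ≤ 0.15, i.e. p ≥ σ_p/0.15.
p_min = 0.35/0.15 = 2.3333 mas = 0.0023333 arcsec.
d_max = 1/p_min = 1/0.0023333 = 428.58 pc.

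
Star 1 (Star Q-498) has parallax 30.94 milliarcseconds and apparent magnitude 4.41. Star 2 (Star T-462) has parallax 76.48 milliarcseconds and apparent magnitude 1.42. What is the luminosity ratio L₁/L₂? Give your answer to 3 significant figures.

L₁/L₂ = 0.389

d₁ = 1/p₁ = 1/0.03094″ = 32.321 pc; d₂ = 1/p₂ = 1/0.07648″ = 13.075 pc.
M₁ = m₁ − 5 log₁₀ d₁ + 5 = 4.41 − 7.5474 + 5 = 1.8626.
M₂ = 1.42 − 5.5822 + 5 = 0.8378.
L₁/L₂ = 10^(0.4(M₂ − M₁)) = 10^(0.4 × (-1.0248)) = 10^(-0.40992) = 0.38912.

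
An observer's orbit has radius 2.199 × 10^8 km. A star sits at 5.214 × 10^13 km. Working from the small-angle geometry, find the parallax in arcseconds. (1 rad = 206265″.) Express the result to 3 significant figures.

0.870 arcsec

θ ≈ B/d = (2.199 × 10^8) / (5.214 × 10^13) = 4.2175 × 10^-6 rad.
In arcseconds: 4.2175 × 10^-6 × 206265 = 0.86992″.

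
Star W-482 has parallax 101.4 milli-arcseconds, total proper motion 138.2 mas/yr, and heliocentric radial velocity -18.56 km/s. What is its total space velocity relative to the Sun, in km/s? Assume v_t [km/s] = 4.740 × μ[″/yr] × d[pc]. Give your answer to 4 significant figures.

19.65 km/s

d = 1/p = 1/0.1014″ = 9.8619 pc.
μ = 138.2 mas/yr = 0.1382 ″/yr.
v_t = 4.740 μ d = 4.740 × 0.1382 × 9.8619 = 6.4602 km/s.
v = √(v_r² + v_t²) = √((-18.56)² + 6.4602²) = √386.208 = 19.652 km/s.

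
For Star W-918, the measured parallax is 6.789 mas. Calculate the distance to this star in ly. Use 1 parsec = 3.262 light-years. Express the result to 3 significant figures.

480 ly

p = 6.789 mas = 0.006789 arcsec.
d = 1/p = 1/0.006789 = 147.3 pc.
In light-years: 147.3 × 3.262 = 480.49 ly.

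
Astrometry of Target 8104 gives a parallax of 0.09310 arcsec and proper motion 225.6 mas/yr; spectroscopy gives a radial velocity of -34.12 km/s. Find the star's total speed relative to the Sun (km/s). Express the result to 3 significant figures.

36.0 km/s

d = 1/p = 1/0.09310″ = 10.741 pc.
μ = 225.6 mas/yr = 0.2256 ″/yr.
v_t = 4.740 μ d = 4.740 × 0.2256 × 10.741 = 11.486 km/s.
v = √(v_r² + v_t²) = √((-34.12)² + 11.486²) = √1296.1 = 36.001 km/s.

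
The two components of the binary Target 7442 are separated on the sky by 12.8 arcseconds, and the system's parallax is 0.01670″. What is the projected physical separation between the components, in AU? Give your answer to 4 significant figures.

766.5 AU

d = 1/p = 1/0.01670″ = 59.88 pc.
At distance d (pc), an angle of θ arcsec spans θ·d AU: s = 12.8 × 59.88 = 766.46 AU.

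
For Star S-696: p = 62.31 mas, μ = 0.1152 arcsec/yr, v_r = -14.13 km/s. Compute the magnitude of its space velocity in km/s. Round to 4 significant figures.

d = 1/p = 1/0.06231″ = 16.049 pc.
v_t = 4.740 μ d = 4.740 × 0.1152 × 16.049 = 8.7635 km/s.
v = √(v_r² + v_t²) = √((-14.13)² + 8.7635²) = √276.456 = 16.627 km/s.

16.63 km/s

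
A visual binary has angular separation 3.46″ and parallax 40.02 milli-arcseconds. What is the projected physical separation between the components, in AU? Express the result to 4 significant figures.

d = 1/p = 1/0.04002″ = 24.988 pc.
At distance d (pc), an angle of θ arcsec spans θ·d AU: s = 3.46 × 24.988 = 86.458 AU.

86.46 AU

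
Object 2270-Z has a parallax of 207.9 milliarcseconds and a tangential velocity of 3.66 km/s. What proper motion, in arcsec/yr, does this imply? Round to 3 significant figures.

d = 1/p = 1/0.2079″ = 4.81 pc.
μ = v_t / (4.74 d) = 3.66 / (4.74 × 4.81) = 3.66 / 22.799 = 0.16053 ″/yr.

0.161 arcsec/yr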